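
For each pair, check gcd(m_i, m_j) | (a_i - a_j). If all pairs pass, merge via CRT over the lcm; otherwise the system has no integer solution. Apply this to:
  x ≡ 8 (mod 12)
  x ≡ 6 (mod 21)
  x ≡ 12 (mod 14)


Moduli 12, 21, 14 are not pairwise coprime, so CRT works modulo lcm(m_i) when all pairwise compatibility conditions hold.
Pairwise compatibility: gcd(m_i, m_j) must divide a_i - a_j for every pair.
Merge one congruence at a time:
  Start: x ≡ 8 (mod 12).
  Combine with x ≡ 6 (mod 21): gcd(12, 21) = 3, and 6 - 8 = -2 is NOT divisible by 3.
    ⇒ system is inconsistent (no integer solution).

No solution (the system is inconsistent).


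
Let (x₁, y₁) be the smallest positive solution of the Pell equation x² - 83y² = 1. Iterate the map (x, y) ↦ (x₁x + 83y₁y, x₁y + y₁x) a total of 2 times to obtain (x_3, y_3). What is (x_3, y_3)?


Step 1: Find the fundamental solution (x₁, y₁) of x² - 83y² = 1.
  Expand √83 as a continued fraction. a₀ = ⌊√83⌋ = 9; iterate m_{k+1} = d_k·a_k − m_k, d_{k+1} = (83 − m_{k+1}²)/d_k, a_{k+1} = ⌊(a₀ + m_{k+1})/d_{k+1}⌋ (starting m₀ = 0, d₀ = 1), with convergents p_k = a_k·p_{k-1} + p_{k-2}, q_k = a_k·q_{k-1} + q_{k-2} (p₋₁ = 1, q₋₁ = 0):
  k = 0: a₀ = 9; p₀/q₀ = 9/1; p₀² − 83·q₀² = 81 − 83 = -2.
  k = 1: m = 9, d = 2, a = ⌊(9 + 9)/2⌋ = 9; p/q = (9·9 + 1)/(9·1 + 0) = 82/9; p² − 83·q² = 6724 − 6723 = 1.
  The first convergent with p² − 83·q² = 1 gives the fundamental solution (x₁, y₁) = (82, 9).
Step 2: Apply the recurrence (x_{n+1}, y_{n+1}) = (x₁x_n + 83y₁y_n, x₁y_n + y₁x_n) repeatedly.
  From (x_1, y_1) = (82, 9): x_2 = 82·82 + 83·9·9 = 13447; y_2 = 82·9 + 9·82 = 1476.
  From (x_2, y_2) = (13447, 1476): x_3 = 82·13447 + 83·9·1476 = 2205226; y_3 = 82·1476 + 9·13447 = 242055.
Step 3: Verify x_3² - 83·y_3² = 4863021711076 - 4863021711075 = 1 (should be 1). ✓

(x_1, y_1) = (82, 9); (x_3, y_3) = (2205226, 242055).


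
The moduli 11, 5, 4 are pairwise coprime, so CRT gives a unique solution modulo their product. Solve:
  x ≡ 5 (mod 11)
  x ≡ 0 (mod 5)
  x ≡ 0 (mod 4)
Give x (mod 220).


Moduli 11, 5, 4 are pairwise coprime; by CRT there is a unique solution modulo M = 11 · 5 · 4 = 220.
Solve pairwise, accumulating the modulus:
  Start with x ≡ 5 (mod 11).
  Combine with x ≡ 0 (mod 5): since gcd(11, 5) = 1, we get a unique residue mod 55.
    Write x = 5 + 11·t and substitute into x ≡ 0 (mod 5): 11·t ≡ 0 − 5 = -5 (mod 5).
    Reduce coefficients mod 5: 1·t ≡ 0 (mod 5).
    So t ≡ 0 (mod 5).
    Then x = 5 + 11·0 = 5, valid modulo lcm(11, 5) = 55: x ≡ 5 (mod 55).
  Combine with x ≡ 0 (mod 4): since gcd(55, 4) = 1, we get a unique residue mod 220.
    Write x = 5 + 55·t and substitute into x ≡ 0 (mod 4): 55·t ≡ 0 − 5 = -5 (mod 4).
    Reduce coefficients mod 4: 3·t ≡ 3 (mod 4).
    The inverse of 3 mod 4 is 3 (since 3·3 = 9 = 2·4 + 1), so t ≡ 3·3 = 9 ≡ 1 (mod 4).
    Then x = 5 + 55·1 = 60, valid modulo lcm(55, 4) = 220: x ≡ 60 (mod 220).
Verify: 60 mod 11 = 5 ✓, 60 mod 5 = 0 ✓, 60 mod 4 = 0 ✓.

x ≡ 60 (mod 220).


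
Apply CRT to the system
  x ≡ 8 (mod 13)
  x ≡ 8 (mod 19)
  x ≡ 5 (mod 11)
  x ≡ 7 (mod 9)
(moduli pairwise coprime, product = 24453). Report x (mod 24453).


Product of moduli M = 13 · 19 · 11 · 9 = 24453.
Merge one congruence at a time:
  Start: x ≡ 8 (mod 13).
  Combine with x ≡ 8 (mod 19); new modulus lcm = 247.
    Write x = 8 + 13·t and substitute into x ≡ 8 (mod 19): 13·t ≡ 8 − 8 = 0 (mod 19).
    The inverse of 13 mod 19 is 3 (since 13·3 = 39 = 2·19 + 1), so t ≡ 3·0 = 0 ≡ 0 (mod 19).
    Then x = 8 + 13·0 = 8, valid modulo lcm(13, 19) = 247: x ≡ 8 (mod 247).
  Combine with x ≡ 5 (mod 11); new modulus lcm = 2717.
    Write x = 8 + 247·t and substitute into x ≡ 5 (mod 11): 247·t ≡ 5 − 8 = -3 (mod 11).
    Reduce coefficients mod 11: 5·t ≡ 8 (mod 11).
    The inverse of 5 mod 11 is 9 (since 5·9 = 45 = 4·11 + 1), so t ≡ 9·8 = 72 ≡ 6 (mod 11).
    Then x = 8 + 247·6 = 1490, valid modulo lcm(247, 11) = 2717: x ≡ 1490 (mod 2717).
  Combine with x ≡ 7 (mod 9); new modulus lcm = 24453.
    Write x = 1490 + 2717·t and substitute into x ≡ 7 (mod 9): 2717·t ≡ 7 − 1490 = -1483 (mod 9).
    Reduce coefficients mod 9: 8·t ≡ 2 (mod 9).
    The inverse of 8 mod 9 is 8 (since 8·8 = 64 = 7·9 + 1), so t ≡ 8·2 = 16 ≡ 7 (mod 9).
    Then x = 1490 + 2717·7 = 20509, valid modulo lcm(2717, 9) = 24453: x ≡ 20509 (mod 24453).
Verify against each original: 20509 mod 13 = 8, 20509 mod 19 = 8, 20509 mod 11 = 5, 20509 mod 9 = 7.

x ≡ 20509 (mod 24453).


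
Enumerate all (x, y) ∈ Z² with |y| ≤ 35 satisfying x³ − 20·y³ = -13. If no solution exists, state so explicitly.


The equation is x³ - 20y³ = -13. For fixed y, x³ = 20·y³ − 13, so a solution requires the RHS to be a perfect cube.
Strategy: iterate y from -35 to 35, compute RHS = 20·y³ − 13, and check whether it is a (positive or negative) perfect cube.
Check small values of y:
  y = 0: RHS = -13 is not a perfect cube.
  y = 1: RHS = 7 is not a perfect cube.
  y = -1: RHS = -33 is not a perfect cube.
  y = 2: RHS = 147 is not a perfect cube.
  y = -2: RHS = -173 is not a perfect cube.
  y = 3: RHS = 527 is not a perfect cube.
  y = -3: RHS = -553 is not a perfect cube.
Continuing the search up to |y| = 35 finds no solutions either.
No (x, y) in the scanned range satisfies the equation.

No integer solutions with |y| ≤ 35.


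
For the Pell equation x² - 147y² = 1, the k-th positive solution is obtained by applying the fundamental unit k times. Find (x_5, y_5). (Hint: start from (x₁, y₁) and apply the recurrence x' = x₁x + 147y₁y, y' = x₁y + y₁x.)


Step 1: Find the fundamental solution (x₁, y₁) of x² - 147y² = 1.
  Expand √147 as a continued fraction. a₀ = ⌊√147⌋ = 12; iterate m_{k+1} = d_k·a_k − m_k, d_{k+1} = (147 − m_{k+1}²)/d_k, a_{k+1} = ⌊(a₀ + m_{k+1})/d_{k+1}⌋ (starting m₀ = 0, d₀ = 1), with convergents p_k = a_k·p_{k-1} + p_{k-2}, q_k = a_k·q_{k-1} + q_{k-2} (p₋₁ = 1, q₋₁ = 0):
  k = 0: a₀ = 12; p₀/q₀ = 12/1; p₀² − 147·q₀² = 144 − 147 = -3.
  k = 1: m = 12, d = 3, a = ⌊(12 + 12)/3⌋ = 8; p/q = (8·12 + 1)/(8·1 + 0) = 97/8; p² − 147·q² = 9409 − 9408 = 1.
  The first convergent with p² − 147·q² = 1 gives the fundamental solution (x₁, y₁) = (97, 8).
Step 2: Apply the recurrence (x_{n+1}, y_{n+1}) = (x₁x_n + 147y₁y_n, x₁y_n + y₁x_n) repeatedly.
  From (x_1, y_1) = (97, 8): x_2 = 97·97 + 147·8·8 = 18817; y_2 = 97·8 + 8·97 = 1552.
  From (x_2, y_2) = (18817, 1552): x_3 = 97·18817 + 147·8·1552 = 3650401; y_3 = 97·1552 + 8·18817 = 301080.
  From (x_3, y_3) = (3650401, 301080): x_4 = 97·3650401 + 147·8·301080 = 708158977; y_4 = 97·301080 + 8·3650401 = 58407968.
  From (x_4, y_4) = (708158977, 58407968): x_5 = 97·708158977 + 147·8·58407968 = 137379191137; y_5 = 97·58407968 + 8·708158977 = 11330844712.
Step 3: Verify x_5² - 147·y_5² = 18873042157456379352769 - 18873042157456379352768 = 1 (should be 1). ✓

(x_1, y_1) = (97, 8); (x_5, y_5) = (137379191137, 11330844712).


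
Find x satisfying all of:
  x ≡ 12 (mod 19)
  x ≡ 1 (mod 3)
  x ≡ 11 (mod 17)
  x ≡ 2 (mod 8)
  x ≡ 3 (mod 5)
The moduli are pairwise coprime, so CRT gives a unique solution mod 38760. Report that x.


Product of moduli M = 19 · 3 · 17 · 8 · 5 = 38760.
Merge one congruence at a time:
  Start: x ≡ 12 (mod 19).
  Combine with x ≡ 1 (mod 3); new modulus lcm = 57.
    Write x = 12 + 19·t and substitute into x ≡ 1 (mod 3): 19·t ≡ 1 − 12 = -11 (mod 3).
    Reduce coefficients mod 3: 1·t ≡ 1 (mod 3).
    So t ≡ 1 (mod 3).
    Then x = 12 + 19·1 = 31, valid modulo lcm(19, 3) = 57: x ≡ 31 (mod 57).
  Combine with x ≡ 11 (mod 17); new modulus lcm = 969.
    Write x = 31 + 57·t and substitute into x ≡ 11 (mod 17): 57·t ≡ 11 − 31 = -20 (mod 17).
    Reduce coefficients mod 17: 6·t ≡ 14 (mod 17).
    The inverse of 6 mod 17 is 3 (since 6·3 = 18 = 1·17 + 1), so t ≡ 3·14 = 42 ≡ 8 (mod 17).
    Then x = 31 + 57·8 = 487, valid modulo lcm(57, 17) = 969: x ≡ 487 (mod 969).
  Combine with x ≡ 2 (mod 8); new modulus lcm = 7752.
    Write x = 487 + 969·t and substitute into x ≡ 2 (mod 8): 969·t ≡ 2 − 487 = -485 (mod 8).
    Reduce coefficients mod 8: 1·t ≡ 3 (mod 8).
    So t ≡ 3 (mod 8).
    Then x = 487 + 969·3 = 3394, valid modulo lcm(969, 8) = 7752: x ≡ 3394 (mod 7752).
  Combine with x ≡ 3 (mod 5); new modulus lcm = 38760.
    Write x = 3394 + 7752·t and substitute into x ≡ 3 (mod 5): 7752·t ≡ 3 − 3394 = -3391 (mod 5).
    Reduce coefficients mod 5: 2·t ≡ 4 (mod 5).
    The inverse of 2 mod 5 is 3 (since 2·3 = 6 = 1·5 + 1), so t ≡ 3·4 = 12 ≡ 2 (mod 5).
    Then x = 3394 + 7752·2 = 18898, valid modulo lcm(7752, 5) = 38760: x ≡ 18898 (mod 38760).
Verify against each original: 18898 mod 19 = 12, 18898 mod 3 = 1, 18898 mod 17 = 11, 18898 mod 8 = 2, 18898 mod 5 = 3.

x ≡ 18898 (mod 38760).


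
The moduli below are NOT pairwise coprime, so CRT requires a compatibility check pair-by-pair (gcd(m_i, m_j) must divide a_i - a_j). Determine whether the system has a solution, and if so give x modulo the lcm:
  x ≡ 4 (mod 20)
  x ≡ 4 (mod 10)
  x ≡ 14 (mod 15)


Moduli 20, 10, 15 are not pairwise coprime, so CRT works modulo lcm(m_i) when all pairwise compatibility conditions hold.
Pairwise compatibility: gcd(m_i, m_j) must divide a_i - a_j for every pair.
Merge one congruence at a time:
  Start: x ≡ 4 (mod 20).
  Combine with x ≡ 4 (mod 10): gcd(20, 10) = 10; 4 - 4 = 0, which IS divisible by 10, so compatible.
    Write x = 4 + 20·t and substitute into x ≡ 4 (mod 10): 20·t ≡ 4 − 4 = 0 (mod 10).
    Divide the congruence (and modulus) by g = 10: 2·t ≡ 0 (mod 1).
    Modulo 1 every t works; take t = 0.
    Then x = 4 + 20·0 = 4, valid modulo lcm(20, 10) = 20: x ≡ 4 (mod 20).
  Combine with x ≡ 14 (mod 15): gcd(20, 15) = 5; 14 - 4 = 10, which IS divisible by 5, so compatible.
    Write x = 4 + 20·t and substitute into x ≡ 14 (mod 15): 20·t ≡ 14 − 4 = 10 (mod 15).
    Divide the congruence (and modulus) by g = 5: 4·t ≡ 2 (mod 3).
    Reduce coefficients mod 3: 1·t ≡ 2 (mod 3).
    So t ≡ 2 (mod 3).
    Then x = 4 + 20·2 = 44, valid modulo lcm(20, 15) = 60: x ≡ 44 (mod 60).
Verify: 44 mod 20 = 4, 44 mod 10 = 4, 44 mod 15 = 14.

x ≡ 44 (mod 60).


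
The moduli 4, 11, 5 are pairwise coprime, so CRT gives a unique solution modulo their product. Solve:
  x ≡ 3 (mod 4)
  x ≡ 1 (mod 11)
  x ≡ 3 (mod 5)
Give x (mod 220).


Moduli 4, 11, 5 are pairwise coprime; by CRT there is a unique solution modulo M = 4 · 11 · 5 = 220.
Solve pairwise, accumulating the modulus:
  Start with x ≡ 3 (mod 4).
  Combine with x ≡ 1 (mod 11): since gcd(4, 11) = 1, we get a unique residue mod 44.
    Write x = 3 + 4·t and substitute into x ≡ 1 (mod 11): 4·t ≡ 1 − 3 = -2 (mod 11).
    Reduce coefficients mod 11: 4·t ≡ 9 (mod 11).
    The inverse of 4 mod 11 is 3 (since 4·3 = 12 = 1·11 + 1), so t ≡ 3·9 = 27 ≡ 5 (mod 11).
    Then x = 3 + 4·5 = 23, valid modulo lcm(4, 11) = 44: x ≡ 23 (mod 44).
  Combine with x ≡ 3 (mod 5): since gcd(44, 5) = 1, we get a unique residue mod 220.
    Write x = 23 + 44·t and substitute into x ≡ 3 (mod 5): 44·t ≡ 3 − 23 = -20 (mod 5).
    Reduce coefficients mod 5: 4·t ≡ 0 (mod 5).
    The inverse of 4 mod 5 is 4 (since 4·4 = 16 = 3·5 + 1), so t ≡ 4·0 = 0 ≡ 0 (mod 5).
    Then x = 23 + 44·0 = 23, valid modulo lcm(44, 5) = 220: x ≡ 23 (mod 220).
Verify: 23 mod 4 = 3 ✓, 23 mod 11 = 1 ✓, 23 mod 5 = 3 ✓.

x ≡ 23 (mod 220).


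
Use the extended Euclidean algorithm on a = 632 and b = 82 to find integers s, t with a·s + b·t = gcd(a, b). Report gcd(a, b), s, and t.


Euclidean algorithm on (632, 82) — divide until remainder is 0:
  632 = 7 · 82 + 58
  82 = 1 · 58 + 24
  58 = 2 · 24 + 10
  24 = 2 · 10 + 4
  10 = 2 · 4 + 2
  4 = 2 · 2 + 0
gcd(632, 82) = 2.
Track Bezout coefficients alongside the remainders: start with r₀ = 632 = a·1 + b·0 (s = 1, t = 0) and r₁ = 82 = a·0 + b·1 (s = 0, t = 1); each new remainder r_{k+1} = r_{k-1} − q_k·r_k inherits s_{k+1} = s_{k-1} − q_k·s_k, t_{k+1} = t_{k-1} − q_k·t_k, so r_k = a·s_k + b·t_k at every step:
  q = 7: r = 58, s = 1 − 7·0 = 1, t = 0 − 7·1 = -7  (check: 632·1 + 82·(-7) = 58)
  q = 1: r = 24, s = 0 − 1·1 = -1, t = 1 − 1·(-7) = 8  (check: 632·(-1) + 82·8 = 24)
  q = 2: r = 10, s = 1 − 2·(-1) = 3, t = -7 − 2·8 = -23  (check: 632·3 + 82·(-23) = 10)
  q = 2: r = 4, s = -1 − 2·3 = -7, t = 8 − 2·(-23) = 54  (check: 632·(-7) + 82·54 = 4)
  q = 2: r = 2, s = 3 − 2·(-7) = 17, t = -23 − 2·54 = -131  (check: 632·17 + 82·(-131) = 2)
The row with r = 2 (the gcd) gives the Bezout coefficients s = 17, t = -131.
Result: 632 · (17) + 82 · (-131) = 2.

gcd(632, 82) = 2; s = 17, t = -131 (check: 632·17 + 82·(-131) = 2).


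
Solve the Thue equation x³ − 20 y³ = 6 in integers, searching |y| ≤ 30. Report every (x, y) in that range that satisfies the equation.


The equation is x³ - 20y³ = 6. For fixed y, x³ = 20·y³ + 6, so a solution requires the RHS to be a perfect cube.
Strategy: iterate y from -30 to 30, compute RHS = 20·y³ + 6, and check whether it is a (positive or negative) perfect cube.
Check small values of y:
  y = 0: RHS = 6 is not a perfect cube.
  y = 1: RHS = 26 is not a perfect cube.
  y = -1: RHS = -14 is not a perfect cube.
  y = 2: RHS = 166 is not a perfect cube.
  y = -2: RHS = -154 is not a perfect cube.
  y = 3: RHS = 546 is not a perfect cube.
  y = -3: RHS = -534 is not a perfect cube.
Continuing the search up to |y| = 30 finds no solutions either.
No (x, y) in the scanned range satisfies the equation.

No integer solutions with |y| ≤ 30.


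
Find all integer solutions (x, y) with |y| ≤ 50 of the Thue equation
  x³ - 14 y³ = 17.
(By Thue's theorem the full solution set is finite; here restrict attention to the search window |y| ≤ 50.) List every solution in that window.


The equation is x³ - 14y³ = 17. For fixed y, x³ = 14·y³ + 17, so a solution requires the RHS to be a perfect cube.
Strategy: iterate y from -50 to 50, compute RHS = 14·y³ + 17, and check whether it is a (positive or negative) perfect cube.
Check small values of y:
  y = 0: RHS = 17 is not a perfect cube.
  y = 1: RHS = 31 is not a perfect cube.
  y = -1: RHS = 3 is not a perfect cube.
  y = 2: RHS = 129 is not a perfect cube.
  y = -2: RHS = -95 is not a perfect cube.
  y = 3: RHS = 395 is not a perfect cube.
  y = -3: RHS = -361 is not a perfect cube.
Continuing the search up to |y| = 50 finds no solutions either.
No (x, y) in the scanned range satisfies the equation.

No integer solutions with |y| ≤ 50.


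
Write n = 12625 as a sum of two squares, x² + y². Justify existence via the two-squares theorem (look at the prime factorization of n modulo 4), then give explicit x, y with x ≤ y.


Step 1: Factor n = 12625 = 5^3 · 101.
Step 2: Check the mod-4 condition on each prime factor: 5 ≡ 1 (mod 4), exponent 3; 101 ≡ 1 (mod 4), exponent 1.
All primes ≡ 3 (mod 4) appear to even exponent (or don't appear), so by the two-squares theorem n IS expressible as a sum of two squares.
Step 3: Build a representation. Group n = k² · m with k = 5 and m = 5 · 101 = 505 (a product of primes ≡ 1 (mod 4)); a representation of m scales to one of n via (k·x)² + (k·y)² = k²(x² + y²). Each prime p ≡ 1 (mod 4) is itself a sum of two squares; find a² by testing p − a² for a perfect square:
  5: 5 − 1² = 4 = 2² ⇒ 5 = 1² + 2².
  101: 101 − 1² = 100 = 10² ⇒ 101 = 1² + 10².
  Combine using the Brahmagupta–Fibonacci identity (a² + b²)(c² + d²) = (ac − bd)² + (ad + bc)² = (ac + bd)² + (ad − bc)²:
  5 · 101 = 505: from (1² + 2²)(1² + 10²), take (1·1 − 2·10, 1·10 + 2·1) = (1 − 20, 10 + 2) = (-19, 12); dropping signs (only squares matter) gives (19, 12); check 19² + 12² = 361 + 144 = 505 ✓.
  Scale by k = 5: (5·19, 5·12) = (95, 60).
Step 4: Order so x ≤ y and verify: 60² + 95² = 3600 + 9025 = 12625 = n. ✓

n = 12625 = 60² + 95² (one valid representation with x ≤ y).


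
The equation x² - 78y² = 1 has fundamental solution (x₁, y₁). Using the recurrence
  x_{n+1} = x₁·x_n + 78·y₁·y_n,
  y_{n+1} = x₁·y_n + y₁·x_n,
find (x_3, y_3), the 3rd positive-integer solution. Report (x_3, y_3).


Step 1: Find the fundamental solution (x₁, y₁) of x² - 78y² = 1.
  Expand √78 as a continued fraction. a₀ = ⌊√78⌋ = 8; iterate m_{k+1} = d_k·a_k − m_k, d_{k+1} = (78 − m_{k+1}²)/d_k, a_{k+1} = ⌊(a₀ + m_{k+1})/d_{k+1}⌋ (starting m₀ = 0, d₀ = 1), with convergents p_k = a_k·p_{k-1} + p_{k-2}, q_k = a_k·q_{k-1} + q_{k-2} (p₋₁ = 1, q₋₁ = 0):
  k = 0: a₀ = 8; p₀/q₀ = 8/1; p₀² − 78·q₀² = 64 − 78 = -14.
  k = 1: m = 8, d = 14, a = ⌊(8 + 8)/14⌋ = 1; p/q = (1·8 + 1)/(1·1 + 0) = 9/1; p² − 78·q² = 81 − 78 = 3.
  k = 2: m = 6, d = 3, a = ⌊(8 + 6)/3⌋ = 4; p/q = (4·9 + 8)/(4·1 + 1) = 44/5; p² − 78·q² = 1936 − 1950 = -14.
  k = 3: m = 6, d = 14, a = ⌊(8 + 6)/14⌋ = 1; p/q = (1·44 + 9)/(1·5 + 1) = 53/6; p² − 78·q² = 2809 − 2808 = 1.
  The first convergent with p² − 78·q² = 1 gives the fundamental solution (x₁, y₁) = (53, 6).
Step 2: Apply the recurrence (x_{n+1}, y_{n+1}) = (x₁x_n + 78y₁y_n, x₁y_n + y₁x_n) repeatedly.
  From (x_1, y_1) = (53, 6): x_2 = 53·53 + 78·6·6 = 5617; y_2 = 53·6 + 6·53 = 636.
  From (x_2, y_2) = (5617, 636): x_3 = 53·5617 + 78·6·636 = 595349; y_3 = 53·636 + 6·5617 = 67410.
Step 3: Verify x_3² - 78·y_3² = 354440431801 - 354440431800 = 1 (should be 1). ✓

(x_1, y_1) = (53, 6); (x_3, y_3) = (595349, 67410).


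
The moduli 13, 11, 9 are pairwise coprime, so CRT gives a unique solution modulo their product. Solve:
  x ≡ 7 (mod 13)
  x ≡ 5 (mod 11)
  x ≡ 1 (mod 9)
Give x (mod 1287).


Moduli 13, 11, 9 are pairwise coprime; by CRT there is a unique solution modulo M = 13 · 11 · 9 = 1287.
Solve pairwise, accumulating the modulus:
  Start with x ≡ 7 (mod 13).
  Combine with x ≡ 5 (mod 11): since gcd(13, 11) = 1, we get a unique residue mod 143.
    Write x = 7 + 13·t and substitute into x ≡ 5 (mod 11): 13·t ≡ 5 − 7 = -2 (mod 11).
    Reduce coefficients mod 11: 2·t ≡ 9 (mod 11).
    The inverse of 2 mod 11 is 6 (since 2·6 = 12 = 1·11 + 1), so t ≡ 6·9 = 54 ≡ 10 (mod 11).
    Then x = 7 + 13·10 = 137, valid modulo lcm(13, 11) = 143: x ≡ 137 (mod 143).
  Combine with x ≡ 1 (mod 9): since gcd(143, 9) = 1, we get a unique residue mod 1287.
    Write x = 137 + 143·t and substitute into x ≡ 1 (mod 9): 143·t ≡ 1 − 137 = -136 (mod 9).
    Reduce coefficients mod 9: 8·t ≡ 8 (mod 9).
    The inverse of 8 mod 9 is 8 (since 8·8 = 64 = 7·9 + 1), so t ≡ 8·8 = 64 ≡ 1 (mod 9).
    Then x = 137 + 143·1 = 280, valid modulo lcm(143, 9) = 1287: x ≡ 280 (mod 1287).
Verify: 280 mod 13 = 7 ✓, 280 mod 11 = 5 ✓, 280 mod 9 = 1 ✓.

x ≡ 280 (mod 1287).


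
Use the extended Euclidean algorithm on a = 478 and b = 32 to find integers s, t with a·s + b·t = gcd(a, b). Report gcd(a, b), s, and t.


Euclidean algorithm on (478, 32) — divide until remainder is 0:
  478 = 14 · 32 + 30
  32 = 1 · 30 + 2
  30 = 15 · 2 + 0
gcd(478, 32) = 2.
Track Bezout coefficients alongside the remainders: start with r₀ = 478 = a·1 + b·0 (s = 1, t = 0) and r₁ = 32 = a·0 + b·1 (s = 0, t = 1); each new remainder r_{k+1} = r_{k-1} − q_k·r_k inherits s_{k+1} = s_{k-1} − q_k·s_k, t_{k+1} = t_{k-1} − q_k·t_k, so r_k = a·s_k + b·t_k at every step:
  q = 14: r = 30, s = 1 − 14·0 = 1, t = 0 − 14·1 = -14  (check: 478·1 + 32·(-14) = 30)
  q = 1: r = 2, s = 0 − 1·1 = -1, t = 1 − 1·(-14) = 15  (check: 478·(-1) + 32·15 = 2)
The row with r = 2 (the gcd) gives the Bezout coefficients s = -1, t = 15.
Result: 478 · (-1) + 32 · (15) = 2.

gcd(478, 32) = 2; s = -1, t = 15 (check: 478·(-1) + 32·15 = 2).


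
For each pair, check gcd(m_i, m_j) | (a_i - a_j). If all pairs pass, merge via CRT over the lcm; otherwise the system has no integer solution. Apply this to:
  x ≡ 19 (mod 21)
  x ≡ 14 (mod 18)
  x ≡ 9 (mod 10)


Moduli 21, 18, 10 are not pairwise coprime, so CRT works modulo lcm(m_i) when all pairwise compatibility conditions hold.
Pairwise compatibility: gcd(m_i, m_j) must divide a_i - a_j for every pair.
Merge one congruence at a time:
  Start: x ≡ 19 (mod 21).
  Combine with x ≡ 14 (mod 18): gcd(21, 18) = 3, and 14 - 19 = -5 is NOT divisible by 3.
    ⇒ system is inconsistent (no integer solution).

No solution (the system is inconsistent).


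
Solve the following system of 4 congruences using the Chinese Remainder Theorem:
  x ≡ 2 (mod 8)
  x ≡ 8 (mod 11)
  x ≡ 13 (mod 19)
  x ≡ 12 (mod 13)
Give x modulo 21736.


Product of moduli M = 8 · 11 · 19 · 13 = 21736.
Merge one congruence at a time:
  Start: x ≡ 2 (mod 8).
  Combine with x ≡ 8 (mod 11); new modulus lcm = 88.
    Write x = 2 + 8·t and substitute into x ≡ 8 (mod 11): 8·t ≡ 8 − 2 = 6 (mod 11).
    The inverse of 8 mod 11 is 7 (since 8·7 = 56 = 5·11 + 1), so t ≡ 7·6 = 42 ≡ 9 (mod 11).
    Then x = 2 + 8·9 = 74, valid modulo lcm(8, 11) = 88: x ≡ 74 (mod 88).
  Combine with x ≡ 13 (mod 19); new modulus lcm = 1672.
    Write x = 74 + 88·t and substitute into x ≡ 13 (mod 19): 88·t ≡ 13 − 74 = -61 (mod 19).
    Reduce coefficients mod 19: 12·t ≡ 15 (mod 19).
    The inverse of 12 mod 19 is 8 (since 12·8 = 96 = 5·19 + 1), so t ≡ 8·15 = 120 ≡ 6 (mod 19).
    Then x = 74 + 88·6 = 602, valid modulo lcm(88, 19) = 1672: x ≡ 602 (mod 1672).
  Combine with x ≡ 12 (mod 13); new modulus lcm = 21736.
    Write x = 602 + 1672·t and substitute into x ≡ 12 (mod 13): 1672·t ≡ 12 − 602 = -590 (mod 13).
    Reduce coefficients mod 13: 8·t ≡ 8 (mod 13).
    The inverse of 8 mod 13 is 5 (since 8·5 = 40 = 3·13 + 1), so t ≡ 5·8 = 40 ≡ 1 (mod 13).
    Then x = 602 + 1672·1 = 2274, valid modulo lcm(1672, 13) = 21736: x ≡ 2274 (mod 21736).
Verify against each original: 2274 mod 8 = 2, 2274 mod 11 = 8, 2274 mod 19 = 13, 2274 mod 13 = 12.

x ≡ 2274 (mod 21736).


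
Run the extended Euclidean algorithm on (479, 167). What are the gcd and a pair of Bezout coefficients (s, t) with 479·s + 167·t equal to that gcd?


Euclidean algorithm on (479, 167) — divide until remainder is 0:
  479 = 2 · 167 + 145
  167 = 1 · 145 + 22
  145 = 6 · 22 + 13
  22 = 1 · 13 + 9
  13 = 1 · 9 + 4
  9 = 2 · 4 + 1
  4 = 4 · 1 + 0
gcd(479, 167) = 1.
Track Bezout coefficients alongside the remainders: start with r₀ = 479 = a·1 + b·0 (s = 1, t = 0) and r₁ = 167 = a·0 + b·1 (s = 0, t = 1); each new remainder r_{k+1} = r_{k-1} − q_k·r_k inherits s_{k+1} = s_{k-1} − q_k·s_k, t_{k+1} = t_{k-1} − q_k·t_k, so r_k = a·s_k + b·t_k at every step:
  q = 2: r = 145, s = 1 − 2·0 = 1, t = 0 − 2·1 = -2  (check: 479·1 + 167·(-2) = 145)
  q = 1: r = 22, s = 0 − 1·1 = -1, t = 1 − 1·(-2) = 3  (check: 479·(-1) + 167·3 = 22)
  q = 6: r = 13, s = 1 − 6·(-1) = 7, t = -2 − 6·3 = -20  (check: 479·7 + 167·(-20) = 13)
  q = 1: r = 9, s = -1 − 1·7 = -8, t = 3 − 1·(-20) = 23  (check: 479·(-8) + 167·23 = 9)
  q = 1: r = 4, s = 7 − 1·(-8) = 15, t = -20 − 1·23 = -43  (check: 479·15 + 167·(-43) = 4)
  q = 2: r = 1, s = -8 − 2·15 = -38, t = 23 − 2·(-43) = 109  (check: 479·(-38) + 167·109 = 1)
The row with r = 1 (the gcd) gives the Bezout coefficients s = -38, t = 109.
Result: 479 · (-38) + 167 · (109) = 1.

gcd(479, 167) = 1; s = -38, t = 109 (check: 479·(-38) + 167·109 = 1).


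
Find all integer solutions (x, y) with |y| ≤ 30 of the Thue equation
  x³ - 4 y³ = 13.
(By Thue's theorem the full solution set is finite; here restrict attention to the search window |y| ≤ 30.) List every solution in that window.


The equation is x³ - 4y³ = 13. For fixed y, x³ = 4·y³ + 13, so a solution requires the RHS to be a perfect cube.
Strategy: iterate y from -30 to 30, compute RHS = 4·y³ + 13, and check whether it is a (positive or negative) perfect cube.
Check small values of y:
  y = 0: RHS = 13 is not a perfect cube.
  y = 1: RHS = 17 is not a perfect cube.
  y = -1: RHS = 9 is not a perfect cube.
  y = 2: RHS = 45 is not a perfect cube.
  y = -2: RHS = -19 is not a perfect cube.
  y = 3: RHS = 121 is not a perfect cube.
  y = -3: RHS = -95 is not a perfect cube.
Continuing the search up to |y| = 30 finds no solutions either.
No (x, y) in the scanned range satisfies the equation.

No integer solutions with |y| ≤ 30.


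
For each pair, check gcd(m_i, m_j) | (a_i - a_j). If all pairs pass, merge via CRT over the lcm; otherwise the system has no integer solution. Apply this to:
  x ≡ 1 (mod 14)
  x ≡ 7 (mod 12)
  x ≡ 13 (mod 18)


Moduli 14, 12, 18 are not pairwise coprime, so CRT works modulo lcm(m_i) when all pairwise compatibility conditions hold.
Pairwise compatibility: gcd(m_i, m_j) must divide a_i - a_j for every pair.
Merge one congruence at a time:
  Start: x ≡ 1 (mod 14).
  Combine with x ≡ 7 (mod 12): gcd(14, 12) = 2; 7 - 1 = 6, which IS divisible by 2, so compatible.
    Write x = 1 + 14·t and substitute into x ≡ 7 (mod 12): 14·t ≡ 7 − 1 = 6 (mod 12).
    Divide the congruence (and modulus) by g = 2: 7·t ≡ 3 (mod 6).
    Reduce coefficients mod 6: 1·t ≡ 3 (mod 6).
    So t ≡ 3 (mod 6).
    Then x = 1 + 14·3 = 43, valid modulo lcm(14, 12) = 84: x ≡ 43 (mod 84).
  Combine with x ≡ 13 (mod 18): gcd(84, 18) = 6; 13 - 43 = -30, which IS divisible by 6, so compatible.
    Write x = 43 + 84·t and substitute into x ≡ 13 (mod 18): 84·t ≡ 13 − 43 = -30 (mod 18).
    Divide the congruence (and modulus) by g = 6: 14·t ≡ -5 (mod 3).
    Reduce coefficients mod 3: 2·t ≡ 1 (mod 3).
    The inverse of 2 mod 3 is 2 (since 2·2 = 4 = 1·3 + 1), so t ≡ 2·1 = 2 ≡ 2 (mod 3).
    Then x = 43 + 84·2 = 211, valid modulo lcm(84, 18) = 252: x ≡ 211 (mod 252).
Verify: 211 mod 14 = 1, 211 mod 12 = 7, 211 mod 18 = 13.

x ≡ 211 (mod 252).


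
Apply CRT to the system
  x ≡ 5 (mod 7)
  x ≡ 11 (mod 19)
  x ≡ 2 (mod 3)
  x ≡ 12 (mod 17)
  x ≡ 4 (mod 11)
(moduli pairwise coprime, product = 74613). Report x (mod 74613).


Product of moduli M = 7 · 19 · 3 · 17 · 11 = 74613.
Merge one congruence at a time:
  Start: x ≡ 5 (mod 7).
  Combine with x ≡ 11 (mod 19); new modulus lcm = 133.
    Write x = 5 + 7·t and substitute into x ≡ 11 (mod 19): 7·t ≡ 11 − 5 = 6 (mod 19).
    The inverse of 7 mod 19 is 11 (since 7·11 = 77 = 4·19 + 1), so t ≡ 11·6 = 66 ≡ 9 (mod 19).
    Then x = 5 + 7·9 = 68, valid modulo lcm(7, 19) = 133: x ≡ 68 (mod 133).
  Combine with x ≡ 2 (mod 3); new modulus lcm = 399.
    Write x = 68 + 133·t and substitute into x ≡ 2 (mod 3): 133·t ≡ 2 − 68 = -66 (mod 3).
    Reduce coefficients mod 3: 1·t ≡ 0 (mod 3).
    So t ≡ 0 (mod 3).
    Then x = 68 + 133·0 = 68, valid modulo lcm(133, 3) = 399: x ≡ 68 (mod 399).
  Combine with x ≡ 12 (mod 17); new modulus lcm = 6783.
    Write x = 68 + 399·t and substitute into x ≡ 12 (mod 17): 399·t ≡ 12 − 68 = -56 (mod 17).
    Reduce coefficients mod 17: 8·t ≡ 12 (mod 17).
    The inverse of 8 mod 17 is 15 (since 8·15 = 120 = 7·17 + 1), so t ≡ 15·12 = 180 ≡ 10 (mod 17).
    Then x = 68 + 399·10 = 4058, valid modulo lcm(399, 17) = 6783: x ≡ 4058 (mod 6783).
  Combine with x ≡ 4 (mod 11); new modulus lcm = 74613.
    Write x = 4058 + 6783·t and substitute into x ≡ 4 (mod 11): 6783·t ≡ 4 − 4058 = -4054 (mod 11).
    Reduce coefficients mod 11: 7·t ≡ 5 (mod 11).
    The inverse of 7 mod 11 is 8 (since 7·8 = 56 = 5·11 + 1), so t ≡ 8·5 = 40 ≡ 7 (mod 11).
    Then x = 4058 + 6783·7 = 51539, valid modulo lcm(6783, 11) = 74613: x ≡ 51539 (mod 74613).
Verify against each original: 51539 mod 7 = 5, 51539 mod 19 = 11, 51539 mod 3 = 2, 51539 mod 17 = 12, 51539 mod 11 = 4.

x ≡ 51539 (mod 74613).


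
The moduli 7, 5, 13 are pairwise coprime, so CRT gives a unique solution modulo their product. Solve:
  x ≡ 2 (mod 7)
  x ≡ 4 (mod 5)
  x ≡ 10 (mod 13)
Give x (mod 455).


Moduli 7, 5, 13 are pairwise coprime; by CRT there is a unique solution modulo M = 7 · 5 · 13 = 455.
Solve pairwise, accumulating the modulus:
  Start with x ≡ 2 (mod 7).
  Combine with x ≡ 4 (mod 5): since gcd(7, 5) = 1, we get a unique residue mod 35.
    Write x = 2 + 7·t and substitute into x ≡ 4 (mod 5): 7·t ≡ 4 − 2 = 2 (mod 5).
    Reduce coefficients mod 5: 2·t ≡ 2 (mod 5).
    The inverse of 2 mod 5 is 3 (since 2·3 = 6 = 1·5 + 1), so t ≡ 3·2 = 6 ≡ 1 (mod 5).
    Then x = 2 + 7·1 = 9, valid modulo lcm(7, 5) = 35: x ≡ 9 (mod 35).
  Combine with x ≡ 10 (mod 13): since gcd(35, 13) = 1, we get a unique residue mod 455.
    Write x = 9 + 35·t and substitute into x ≡ 10 (mod 13): 35·t ≡ 10 − 9 = 1 (mod 13).
    Reduce coefficients mod 13: 9·t ≡ 1 (mod 13).
    The inverse of 9 mod 13 is 3 (since 9·3 = 27 = 2·13 + 1), so t ≡ 3·1 = 3 ≡ 3 (mod 13).
    Then x = 9 + 35·3 = 114, valid modulo lcm(35, 13) = 455: x ≡ 114 (mod 455).
Verify: 114 mod 7 = 2 ✓, 114 mod 5 = 4 ✓, 114 mod 13 = 10 ✓.

x ≡ 114 (mod 455).


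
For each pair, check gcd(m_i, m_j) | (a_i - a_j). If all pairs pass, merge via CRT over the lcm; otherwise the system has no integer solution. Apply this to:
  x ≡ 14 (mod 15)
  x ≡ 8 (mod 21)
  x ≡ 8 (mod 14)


Moduli 15, 21, 14 are not pairwise coprime, so CRT works modulo lcm(m_i) when all pairwise compatibility conditions hold.
Pairwise compatibility: gcd(m_i, m_j) must divide a_i - a_j for every pair.
Merge one congruence at a time:
  Start: x ≡ 14 (mod 15).
  Combine with x ≡ 8 (mod 21): gcd(15, 21) = 3; 8 - 14 = -6, which IS divisible by 3, so compatible.
    Write x = 14 + 15·t and substitute into x ≡ 8 (mod 21): 15·t ≡ 8 − 14 = -6 (mod 21).
    Divide the congruence (and modulus) by g = 3: 5·t ≡ -2 (mod 7).
    Reduce coefficients mod 7: 5·t ≡ 5 (mod 7).
    The inverse of 5 mod 7 is 3 (since 5·3 = 15 = 2·7 + 1), so t ≡ 3·5 = 15 ≡ 1 (mod 7).
    Then x = 14 + 15·1 = 29, valid modulo lcm(15, 21) = 105: x ≡ 29 (mod 105).
  Combine with x ≡ 8 (mod 14): gcd(105, 14) = 7; 8 - 29 = -21, which IS divisible by 7, so compatible.
    Write x = 29 + 105·t and substitute into x ≡ 8 (mod 14): 105·t ≡ 8 − 29 = -21 (mod 14).
    Divide the congruence (and modulus) by g = 7: 15·t ≡ -3 (mod 2).
    Reduce coefficients mod 2: 1·t ≡ 1 (mod 2).
    So t ≡ 1 (mod 2).
    Then x = 29 + 105·1 = 134, valid modulo lcm(105, 14) = 210: x ≡ 134 (mod 210).
Verify: 134 mod 15 = 14, 134 mod 21 = 8, 134 mod 14 = 8.

x ≡ 134 (mod 210).


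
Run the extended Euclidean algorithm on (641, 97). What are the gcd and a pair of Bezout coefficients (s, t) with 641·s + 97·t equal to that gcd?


Euclidean algorithm on (641, 97) — divide until remainder is 0:
  641 = 6 · 97 + 59
  97 = 1 · 59 + 38
  59 = 1 · 38 + 21
  38 = 1 · 21 + 17
  21 = 1 · 17 + 4
  17 = 4 · 4 + 1
  4 = 4 · 1 + 0
gcd(641, 97) = 1.
Track Bezout coefficients alongside the remainders: start with r₀ = 641 = a·1 + b·0 (s = 1, t = 0) and r₁ = 97 = a·0 + b·1 (s = 0, t = 1); each new remainder r_{k+1} = r_{k-1} − q_k·r_k inherits s_{k+1} = s_{k-1} − q_k·s_k, t_{k+1} = t_{k-1} − q_k·t_k, so r_k = a·s_k + b·t_k at every step:
  q = 6: r = 59, s = 1 − 6·0 = 1, t = 0 − 6·1 = -6  (check: 641·1 + 97·(-6) = 59)
  q = 1: r = 38, s = 0 − 1·1 = -1, t = 1 − 1·(-6) = 7  (check: 641·(-1) + 97·7 = 38)
  q = 1: r = 21, s = 1 − 1·(-1) = 2, t = -6 − 1·7 = -13  (check: 641·2 + 97·(-13) = 21)
  q = 1: r = 17, s = -1 − 1·2 = -3, t = 7 − 1·(-13) = 20  (check: 641·(-3) + 97·20 = 17)
  q = 1: r = 4, s = 2 − 1·(-3) = 5, t = -13 − 1·20 = -33  (check: 641·5 + 97·(-33) = 4)
  q = 4: r = 1, s = -3 − 4·5 = -23, t = 20 − 4·(-33) = 152  (check: 641·(-23) + 97·152 = 1)
The row with r = 1 (the gcd) gives the Bezout coefficients s = -23, t = 152.
Result: 641 · (-23) + 97 · (152) = 1.

gcd(641, 97) = 1; s = -23, t = 152 (check: 641·(-23) + 97·152 = 1).


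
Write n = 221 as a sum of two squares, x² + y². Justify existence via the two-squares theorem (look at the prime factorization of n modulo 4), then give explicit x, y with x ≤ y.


Step 1: Factor n = 221 = 13 · 17.
Step 2: Check the mod-4 condition on each prime factor: 13 ≡ 1 (mod 4), exponent 1; 17 ≡ 1 (mod 4), exponent 1.
All primes ≡ 3 (mod 4) appear to even exponent (or don't appear), so by the two-squares theorem n IS expressible as a sum of two squares.
Step 3: Build a representation. Here n = 13 · 17 is a product of primes ≡ 1 (mod 4). Each prime p ≡ 1 (mod 4) is itself a sum of two squares; find a² by testing p − a² for a perfect square:
  13: 13 − 1² = 12, 13 − 2² = 9 = 3² ⇒ 13 = 2² + 3².
  17: 17 − 1² = 16 = 4² ⇒ 17 = 1² + 4².
  Combine using the Brahmagupta–Fibonacci identity (a² + b²)(c² + d²) = (ac − bd)² + (ad + bc)² = (ac + bd)² + (ad − bc)²:
  13 · 17 = 221: from (2² + 3²)(1² + 4²), take (2·1 − 3·4, 2·4 + 3·1) = (2 − 12, 8 + 3) = (-10, 11); dropping signs (only squares matter) gives (10, 11); check 10² + 11² = 100 + 121 = 221 ✓.
Step 4: Order so x ≤ y and verify: 10² + 11² = 100 + 121 = 221 = n. ✓

n = 221 = 10² + 11² (one valid representation with x ≤ y).


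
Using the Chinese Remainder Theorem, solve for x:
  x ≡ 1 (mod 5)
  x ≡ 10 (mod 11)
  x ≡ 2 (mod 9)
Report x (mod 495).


Moduli 5, 11, 9 are pairwise coprime; by CRT there is a unique solution modulo M = 5 · 11 · 9 = 495.
Solve pairwise, accumulating the modulus:
  Start with x ≡ 1 (mod 5).
  Combine with x ≡ 10 (mod 11): since gcd(5, 11) = 1, we get a unique residue mod 55.
    Write x = 1 + 5·t and substitute into x ≡ 10 (mod 11): 5·t ≡ 10 − 1 = 9 (mod 11).
    The inverse of 5 mod 11 is 9 (since 5·9 = 45 = 4·11 + 1), so t ≡ 9·9 = 81 ≡ 4 (mod 11).
    Then x = 1 + 5·4 = 21, valid modulo lcm(5, 11) = 55: x ≡ 21 (mod 55).
  Combine with x ≡ 2 (mod 9): since gcd(55, 9) = 1, we get a unique residue mod 495.
    Write x = 21 + 55·t and substitute into x ≡ 2 (mod 9): 55·t ≡ 2 − 21 = -19 (mod 9).
    Reduce coefficients mod 9: 1·t ≡ 8 (mod 9).
    So t ≡ 8 (mod 9).
    Then x = 21 + 55·8 = 461, valid modulo lcm(55, 9) = 495: x ≡ 461 (mod 495).
Verify: 461 mod 5 = 1 ✓, 461 mod 11 = 10 ✓, 461 mod 9 = 2 ✓.

x ≡ 461 (mod 495).


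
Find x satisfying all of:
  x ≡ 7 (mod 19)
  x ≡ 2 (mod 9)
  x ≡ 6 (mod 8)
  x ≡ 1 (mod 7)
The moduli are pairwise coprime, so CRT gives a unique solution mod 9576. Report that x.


Product of moduli M = 19 · 9 · 8 · 7 = 9576.
Merge one congruence at a time:
  Start: x ≡ 7 (mod 19).
  Combine with x ≡ 2 (mod 9); new modulus lcm = 171.
    Write x = 7 + 19·t and substitute into x ≡ 2 (mod 9): 19·t ≡ 2 − 7 = -5 (mod 9).
    Reduce coefficients mod 9: 1·t ≡ 4 (mod 9).
    So t ≡ 4 (mod 9).
    Then x = 7 + 19·4 = 83, valid modulo lcm(19, 9) = 171: x ≡ 83 (mod 171).
  Combine with x ≡ 6 (mod 8); new modulus lcm = 1368.
    Write x = 83 + 171·t and substitute into x ≡ 6 (mod 8): 171·t ≡ 6 − 83 = -77 (mod 8).
    Reduce coefficients mod 8: 3·t ≡ 3 (mod 8).
    The inverse of 3 mod 8 is 3 (since 3·3 = 9 = 1·8 + 1), so t ≡ 3·3 = 9 ≡ 1 (mod 8).
    Then x = 83 + 171·1 = 254, valid modulo lcm(171, 8) = 1368: x ≡ 254 (mod 1368).
  Combine with x ≡ 1 (mod 7); new modulus lcm = 9576.
    Write x = 254 + 1368·t and substitute into x ≡ 1 (mod 7): 1368·t ≡ 1 − 254 = -253 (mod 7).
    Reduce coefficients mod 7: 3·t ≡ 6 (mod 7).
    The inverse of 3 mod 7 is 5 (since 3·5 = 15 = 2·7 + 1), so t ≡ 5·6 = 30 ≡ 2 (mod 7).
    Then x = 254 + 1368·2 = 2990, valid modulo lcm(1368, 7) = 9576: x ≡ 2990 (mod 9576).
Verify against each original: 2990 mod 19 = 7, 2990 mod 9 = 2, 2990 mod 8 = 6, 2990 mod 7 = 1.

x ≡ 2990 (mod 9576).


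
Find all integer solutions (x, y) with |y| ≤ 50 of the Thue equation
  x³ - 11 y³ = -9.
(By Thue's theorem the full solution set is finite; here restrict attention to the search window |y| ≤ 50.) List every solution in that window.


The equation is x³ - 11y³ = -9. For fixed y, x³ = 11·y³ − 9, so a solution requires the RHS to be a perfect cube.
Strategy: iterate y from -50 to 50, compute RHS = 11·y³ − 9, and check whether it is a (positive or negative) perfect cube.
Check small values of y:
  y = 0: RHS = -9 is not a perfect cube.
  y = 1: RHS = 2 is not a perfect cube.
  y = -1: RHS = -20 is not a perfect cube.
  y = 2: RHS = 79 is not a perfect cube.
  y = -2: RHS = -97 is not a perfect cube.
  y = 3: RHS = 288 is not a perfect cube.
  y = -3: RHS = -306 is not a perfect cube.
Continuing the search up to |y| = 50 finds no solutions either.
No (x, y) in the scanned range satisfies the equation.

No integer solutions with |y| ≤ 50.


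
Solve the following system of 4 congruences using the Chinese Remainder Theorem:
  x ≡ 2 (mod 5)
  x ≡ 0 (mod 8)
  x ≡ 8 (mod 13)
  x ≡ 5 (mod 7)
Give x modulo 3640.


Product of moduli M = 5 · 8 · 13 · 7 = 3640.
Merge one congruence at a time:
  Start: x ≡ 2 (mod 5).
  Combine with x ≡ 0 (mod 8); new modulus lcm = 40.
    Write x = 2 + 5·t and substitute into x ≡ 0 (mod 8): 5·t ≡ 0 − 2 = -2 (mod 8).
    Reduce coefficients mod 8: 5·t ≡ 6 (mod 8).
    The inverse of 5 mod 8 is 5 (since 5·5 = 25 = 3·8 + 1), so t ≡ 5·6 = 30 ≡ 6 (mod 8).
    Then x = 2 + 5·6 = 32, valid modulo lcm(5, 8) = 40: x ≡ 32 (mod 40).
  Combine with x ≡ 8 (mod 13); new modulus lcm = 520.
    Write x = 32 + 40·t and substitute into x ≡ 8 (mod 13): 40·t ≡ 8 − 32 = -24 (mod 13).
    Reduce coefficients mod 13: 1·t ≡ 2 (mod 13).
    So t ≡ 2 (mod 13).
    Then x = 32 + 40·2 = 112, valid modulo lcm(40, 13) = 520: x ≡ 112 (mod 520).
  Combine with x ≡ 5 (mod 7); new modulus lcm = 3640.
    Write x = 112 + 520·t and substitute into x ≡ 5 (mod 7): 520·t ≡ 5 − 112 = -107 (mod 7).
    Reduce coefficients mod 7: 2·t ≡ 5 (mod 7).
    The inverse of 2 mod 7 is 4 (since 2·4 = 8 = 1·7 + 1), so t ≡ 4·5 = 20 ≡ 6 (mod 7).
    Then x = 112 + 520·6 = 3232, valid modulo lcm(520, 7) = 3640: x ≡ 3232 (mod 3640).
Verify against each original: 3232 mod 5 = 2, 3232 mod 8 = 0, 3232 mod 13 = 8, 3232 mod 7 = 5.

x ≡ 3232 (mod 3640).


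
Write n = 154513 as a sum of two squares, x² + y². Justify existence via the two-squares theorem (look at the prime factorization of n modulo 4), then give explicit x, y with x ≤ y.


Step 1: Factor n = 154513 = 17 · 61 · 149.
Step 2: Check the mod-4 condition on each prime factor: 17 ≡ 1 (mod 4), exponent 1; 61 ≡ 1 (mod 4), exponent 1; 149 ≡ 1 (mod 4), exponent 1.
All primes ≡ 3 (mod 4) appear to even exponent (or don't appear), so by the two-squares theorem n IS expressible as a sum of two squares.
Step 3: Build a representation. Here n = 17 · 61 · 149 is a product of primes ≡ 1 (mod 4). Each prime p ≡ 1 (mod 4) is itself a sum of two squares; find a² by testing p − a² for a perfect square:
  17: 17 − 1² = 16 = 4² ⇒ 17 = 1² + 4².
  61: 61 − 1² = 60, 61 − 2² = 57, 61 − 3² = 52, 61 − 4² = 45, 61 − 5² = 36 = 6² ⇒ 61 = 5² + 6².
  149: 149 − 1² = 148, 149 − 2² = 145, 149 − 3² = 140, 149 − 4² = 133, 149 − 5² = 124, 149 − 6² = 113, 149 − 7² = 100 = 10² ⇒ 149 = 7² + 10².
  Combine using the Brahmagupta–Fibonacci identity (a² + b²)(c² + d²) = (ac − bd)² + (ad + bc)² = (ac + bd)² + (ad − bc)²:
  17 · 61 = 1037: from (1² + 4²)(5² + 6²), take (1·5 − 4·6, 1·6 + 4·5) = (5 − 24, 6 + 20) = (-19, 26); dropping signs (only squares matter) gives (19, 26); check 19² + 26² = 361 + 676 = 1037 ✓.
  1037 · 149 = 154513: from (19² + 26²)(7² + 10²), take (19·7 − 26·10, 19·10 + 26·7) = (133 − 260, 190 + 182) = (-127, 372); dropping signs (only squares matter) gives (127, 372); check 127² + 372² = 16129 + 138384 = 154513 ✓.
Step 4: Order so x ≤ y and verify: 127² + 372² = 16129 + 138384 = 154513 = n. ✓

n = 154513 = 127² + 372² (one valid representation with x ≤ y).
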